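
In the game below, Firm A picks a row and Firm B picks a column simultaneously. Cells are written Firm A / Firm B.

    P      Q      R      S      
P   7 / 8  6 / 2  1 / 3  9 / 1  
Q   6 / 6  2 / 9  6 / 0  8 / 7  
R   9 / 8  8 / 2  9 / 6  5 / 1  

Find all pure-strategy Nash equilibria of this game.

A profile is a Nash equilibrium when each player is best-responding to the other.
Firm A's best responses — vs P: R (payoff 9); vs Q: R (payoff 8); vs R: R (payoff 9); vs S: P (payoff 9).
Firm B's best responses — vs P: P (payoff 8); vs Q: Q (payoff 9); vs R: P (payoff 8).
The only mutual best response is (R, P); neither player gains by switching there.

(R, P)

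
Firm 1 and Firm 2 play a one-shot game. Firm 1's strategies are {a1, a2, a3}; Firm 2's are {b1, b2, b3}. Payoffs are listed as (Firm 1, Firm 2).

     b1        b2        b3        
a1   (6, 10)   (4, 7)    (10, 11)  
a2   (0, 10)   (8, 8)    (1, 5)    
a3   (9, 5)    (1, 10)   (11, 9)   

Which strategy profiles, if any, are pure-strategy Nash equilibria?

No pure-strategy Nash equilibrium

A profile is a Nash equilibrium when each player is best-responding to the other.
Firm 1's best responses — vs b1: a3 (payoff 9); vs b2: a2 (payoff 8); vs b3: a3 (payoff 11).
Firm 2's best responses — vs a1: b3 (payoff 11); vs a2: b1 (payoff 10); vs a3: b2 (payoff 10).
No cell has both players best-responding. For instance, Firm 1's best reply to b1 is a3, but against a3 Firm 2 prefers b2 over b1.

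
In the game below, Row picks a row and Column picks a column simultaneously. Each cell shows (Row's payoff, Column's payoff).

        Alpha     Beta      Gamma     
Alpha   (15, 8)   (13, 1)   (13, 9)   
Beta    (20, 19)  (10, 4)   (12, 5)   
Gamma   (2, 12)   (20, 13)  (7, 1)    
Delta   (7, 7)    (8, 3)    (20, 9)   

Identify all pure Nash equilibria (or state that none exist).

Find each player's best response to every opponent strategy; NE are the intersections.
Row's best responses — vs Alpha: Beta (payoff 20); vs Beta: Gamma (payoff 20); vs Gamma: Delta (payoff 20).
Column's best responses — vs Alpha: Gamma (payoff 9); vs Beta: Alpha (payoff 19); vs Gamma: Beta (payoff 13); vs Delta: Gamma (payoff 9).
Mutual best responses occur at (Beta, Alpha), (Gamma, Beta), and (Delta, Gamma); at each, neither player gains by switching.

(Beta, Alpha), (Gamma, Beta), and (Delta, Gamma)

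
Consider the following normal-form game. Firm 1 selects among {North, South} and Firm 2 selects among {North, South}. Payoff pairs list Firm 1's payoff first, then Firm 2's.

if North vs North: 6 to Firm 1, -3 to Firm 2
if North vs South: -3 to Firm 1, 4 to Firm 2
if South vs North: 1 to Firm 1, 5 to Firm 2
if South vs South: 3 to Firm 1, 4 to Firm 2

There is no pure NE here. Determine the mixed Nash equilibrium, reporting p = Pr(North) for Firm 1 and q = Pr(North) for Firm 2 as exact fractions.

p = 1/8, q = 6/11

Each player's mixing probability is pinned down by making the *other* player indifferent.
Firm 2 indifferent between North and South: p·(-3) + (1−p)·5 = p·4 + (1−p)·4 ⟹ 5 + (-8)p = 4 + 0p ⟹ p = 1/8.
Firm 1 indifferent between North and South: q·6 + (1−q)·(-3) = q·1 + (1−q)·3 ⟹ (-3) + 9q = 3 + (-2)q ⟹ q = 6/11.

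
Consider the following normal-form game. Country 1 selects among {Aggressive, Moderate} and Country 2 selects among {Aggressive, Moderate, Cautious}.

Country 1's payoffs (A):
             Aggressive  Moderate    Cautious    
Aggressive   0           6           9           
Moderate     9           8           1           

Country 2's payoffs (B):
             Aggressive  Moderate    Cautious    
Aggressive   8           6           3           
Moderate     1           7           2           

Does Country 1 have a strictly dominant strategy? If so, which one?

Check whether one of Country 1's strategies beats all alternatives regardless of what the opponent does.
Aggressive is not dominant: against Aggressive, Moderate gives 9 > 0.
Moderate is not dominant: against Cautious, Aggressive gives 9 > 1.
No single strategy is best against every opponent action.

None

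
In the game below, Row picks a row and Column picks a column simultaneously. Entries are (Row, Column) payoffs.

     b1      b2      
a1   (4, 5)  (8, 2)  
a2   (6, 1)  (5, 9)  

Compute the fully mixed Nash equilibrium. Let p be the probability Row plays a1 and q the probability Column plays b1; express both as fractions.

Each player's mixing probability is pinned down by making the *other* player indifferent.
Column indifferent between b1 and b2: p·5 + (1−p)·1 = p·2 + (1−p)·9 ⟹ 1 + 4p = 9 + (-7)p ⟹ p = 8/11.
Row indifferent between a1 and a2: q·4 + (1−q)·8 = q·6 + (1−q)·5 ⟹ 8 + (-4)q = 5 + 1q ⟹ q = 3/5.

p = 8/11, q = 3/5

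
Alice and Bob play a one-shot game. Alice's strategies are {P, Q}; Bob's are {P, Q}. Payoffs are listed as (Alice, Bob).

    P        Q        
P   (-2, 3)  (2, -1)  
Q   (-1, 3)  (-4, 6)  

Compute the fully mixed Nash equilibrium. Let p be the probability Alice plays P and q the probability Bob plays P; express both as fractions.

p = 3/7, q = 6/7

Each player's mixing probability is pinned down by making the *other* player indifferent.
Bob indifferent between P and Q: p·3 + (1−p)·3 = p·(-1) + (1−p)·6 ⟹ 3 + 0p = 6 + (-7)p ⟹ p = 3/7.
Alice indifferent between P and Q: q·(-2) + (1−q)·2 = q·(-1) + (1−q)·(-4) ⟹ 2 + (-4)q = (-4) + 3q ⟹ q = 6/7.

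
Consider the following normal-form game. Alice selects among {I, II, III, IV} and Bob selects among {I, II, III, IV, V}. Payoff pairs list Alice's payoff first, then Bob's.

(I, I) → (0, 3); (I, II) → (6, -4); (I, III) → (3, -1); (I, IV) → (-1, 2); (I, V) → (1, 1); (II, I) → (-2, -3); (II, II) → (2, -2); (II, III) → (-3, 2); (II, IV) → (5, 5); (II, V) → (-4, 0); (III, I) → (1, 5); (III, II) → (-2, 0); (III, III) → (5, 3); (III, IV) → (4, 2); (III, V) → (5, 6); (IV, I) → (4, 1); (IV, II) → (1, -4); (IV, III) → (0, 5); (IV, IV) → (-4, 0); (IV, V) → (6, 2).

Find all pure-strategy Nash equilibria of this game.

A profile is a Nash equilibrium when each player is best-responding to the other.
Alice's best responses — vs I: IV (payoff 4); vs II: I (payoff 6); vs III: III (payoff 5); vs IV: II (payoff 5); vs V: IV (payoff 6).
Bob's best responses — vs I: I (payoff 3); vs II: IV (payoff 5); vs III: V (payoff 6); vs IV: III (payoff 5).
The only mutual best response is (II, IV); neither player gains by switching there.

(II, IV)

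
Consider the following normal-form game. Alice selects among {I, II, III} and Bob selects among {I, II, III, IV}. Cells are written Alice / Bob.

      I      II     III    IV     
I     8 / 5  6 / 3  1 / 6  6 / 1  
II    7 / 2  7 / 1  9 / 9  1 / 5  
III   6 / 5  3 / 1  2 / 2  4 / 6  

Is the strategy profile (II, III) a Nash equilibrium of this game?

Yes

Holding Bob at III: Alice gets 9 from II, versus 1 from I, 2 from III. No profitable deviation for Alice.
Holding Alice at II: Bob gets 9 from III, versus 2 from I, 1 from II, 5 from IV. No profitable deviation for Bob either.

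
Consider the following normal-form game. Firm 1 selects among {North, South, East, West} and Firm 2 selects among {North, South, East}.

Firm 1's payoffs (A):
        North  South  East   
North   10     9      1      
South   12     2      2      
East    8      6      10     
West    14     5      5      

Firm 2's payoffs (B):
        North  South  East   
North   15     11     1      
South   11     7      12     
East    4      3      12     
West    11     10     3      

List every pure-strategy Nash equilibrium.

A profile is a Nash equilibrium when each player is best-responding to the other.
Firm 1's best responses — vs North: West (payoff 14); vs South: North (payoff 9); vs East: East (payoff 10).
Firm 2's best responses — vs North: North (payoff 15); vs South: East (payoff 12); vs East: East (payoff 12); vs West: North (payoff 11).
Mutual best responses occur at (East, East) and (West, North); at each, neither player gains by switching.

(East, East) and (West, North)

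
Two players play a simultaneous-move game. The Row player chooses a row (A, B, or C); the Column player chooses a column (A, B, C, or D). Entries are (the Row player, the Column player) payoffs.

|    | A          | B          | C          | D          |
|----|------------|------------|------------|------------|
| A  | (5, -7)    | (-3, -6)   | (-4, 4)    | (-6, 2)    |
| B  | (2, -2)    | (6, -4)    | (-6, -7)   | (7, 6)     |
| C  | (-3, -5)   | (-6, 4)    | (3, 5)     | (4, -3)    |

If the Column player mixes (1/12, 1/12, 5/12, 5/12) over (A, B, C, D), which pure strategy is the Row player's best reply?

The Row player's best reply maximizes expected payoff against the mix.
A: (1/12)·5 + (1/12)·(-3) + (5/12)·(-4) + (5/12)·(-6) = -4
B: (1/12)·2 + (1/12)·6 + (5/12)·(-6) + (5/12)·7 = 13/12
C: (1/12)·(-3) + (1/12)·(-6) + (5/12)·3 + (5/12)·4 = 13/6
Highest expected payoff is 13/6, from C.

C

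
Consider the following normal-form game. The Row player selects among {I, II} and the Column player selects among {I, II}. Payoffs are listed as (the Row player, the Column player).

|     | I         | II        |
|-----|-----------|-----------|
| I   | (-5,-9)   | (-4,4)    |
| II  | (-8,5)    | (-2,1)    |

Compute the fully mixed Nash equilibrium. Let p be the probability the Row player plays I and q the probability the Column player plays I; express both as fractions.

Each player's mixing probability is pinned down by making the *other* player indifferent.
The Column player indifferent between I and II: p·(-9) + (1−p)·5 = p·4 + (1−p)·1 ⟹ 5 + (-14)p = 1 + 3p ⟹ p = 4/17.
The Row player indifferent between I and II: q·(-5) + (1−q)·(-4) = q·(-8) + (1−q)·(-2) ⟹ (-4) + (-1)q = (-2) + (-6)q ⟹ q = 2/5.

p = 4/17, q = 2/5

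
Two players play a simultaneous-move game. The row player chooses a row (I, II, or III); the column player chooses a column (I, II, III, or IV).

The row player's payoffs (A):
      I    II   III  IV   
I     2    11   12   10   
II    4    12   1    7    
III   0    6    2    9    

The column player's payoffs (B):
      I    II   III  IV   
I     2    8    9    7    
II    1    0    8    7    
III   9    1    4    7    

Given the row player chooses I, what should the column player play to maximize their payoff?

III

With the row player fixed at I, the column player's payoffs are: I → 2, II → 8, III → 9, IV → 7.
The maximum is 9, achieved by III.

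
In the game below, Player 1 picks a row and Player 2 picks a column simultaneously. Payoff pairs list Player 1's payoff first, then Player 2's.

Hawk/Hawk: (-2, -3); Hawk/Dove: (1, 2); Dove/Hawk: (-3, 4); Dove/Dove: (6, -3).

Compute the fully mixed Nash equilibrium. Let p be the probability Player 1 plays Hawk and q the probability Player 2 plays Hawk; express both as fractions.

p = 7/12, q = 5/6

Each player's mixing probability is pinned down by making the *other* player indifferent.
Player 2 indifferent between Hawk and Dove: p·(-3) + (1−p)·4 = p·2 + (1−p)·(-3) ⟹ 4 + (-7)p = (-3) + 5p ⟹ p = 7/12.
Player 1 indifferent between Hawk and Dove: q·(-2) + (1−q)·1 = q·(-3) + (1−q)·6 ⟹ 1 + (-3)q = 6 + (-9)q ⟹ q = 5/6.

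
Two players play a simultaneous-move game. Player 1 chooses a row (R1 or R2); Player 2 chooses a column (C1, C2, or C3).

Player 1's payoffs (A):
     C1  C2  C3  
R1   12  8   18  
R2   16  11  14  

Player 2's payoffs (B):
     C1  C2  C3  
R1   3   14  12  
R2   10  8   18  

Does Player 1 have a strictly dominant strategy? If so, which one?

No strictly dominant strategy

A strategy is strictly dominant if it gives Player 1 a strictly higher payoff than every other strategy, against every choice by the opponent.
R1 is not dominant: against C1, R2 gives 16 > 12.
R2 is not dominant: against C3, R1 gives 18 > 14.
No single strategy is best against every opponent action.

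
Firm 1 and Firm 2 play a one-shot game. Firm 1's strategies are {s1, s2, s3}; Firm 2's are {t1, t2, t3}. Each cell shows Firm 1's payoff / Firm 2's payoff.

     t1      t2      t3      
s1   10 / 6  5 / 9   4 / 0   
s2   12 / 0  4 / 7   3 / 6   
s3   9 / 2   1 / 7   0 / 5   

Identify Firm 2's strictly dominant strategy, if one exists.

t2

A strategy is strictly dominant if it gives Firm 2 a strictly higher payoff than every other strategy, against every choice by the opponent.
t2 strictly dominates: vs s1: 9 > each of {6, 0}; vs s2: 7 > each of {0, 6}; vs s3: 7 > each of {2, 5}.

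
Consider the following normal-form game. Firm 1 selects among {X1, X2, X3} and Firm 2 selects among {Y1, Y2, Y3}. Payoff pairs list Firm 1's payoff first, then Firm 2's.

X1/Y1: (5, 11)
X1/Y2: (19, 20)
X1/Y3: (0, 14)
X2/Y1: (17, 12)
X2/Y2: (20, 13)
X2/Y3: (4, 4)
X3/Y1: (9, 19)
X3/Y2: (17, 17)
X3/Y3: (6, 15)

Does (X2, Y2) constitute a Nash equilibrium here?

Yes

Holding Firm 2 at Y2: Firm 1 gets 20 from X2, versus 19 from X1, 17 from X3. No profitable deviation for Firm 1.
Holding Firm 1 at X2: Firm 2 gets 13 from Y2, versus 12 from Y1, 4 from Y3. No profitable deviation for Firm 2 either.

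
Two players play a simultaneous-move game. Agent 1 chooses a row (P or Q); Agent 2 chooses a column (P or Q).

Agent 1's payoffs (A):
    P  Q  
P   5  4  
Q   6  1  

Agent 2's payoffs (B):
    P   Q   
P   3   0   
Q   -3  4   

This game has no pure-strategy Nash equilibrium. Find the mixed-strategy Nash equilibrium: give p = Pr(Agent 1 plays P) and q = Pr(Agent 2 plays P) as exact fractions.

p = 7/10, q = 3/4

In a mixed NE each player is indifferent between their pure strategies, so the opponent's mix sets the indifference.
Agent 2 indifferent between P and Q: p·3 + (1−p)·(-3) = p·0 + (1−p)·4 ⟹ (-3) + 6p = 4 + (-4)p ⟹ p = 7/10.
Agent 1 indifferent between P and Q: q·5 + (1−q)·4 = q·6 + (1−q)·1 ⟹ 4 + 1q = 1 + 5q ⟹ q = 3/4.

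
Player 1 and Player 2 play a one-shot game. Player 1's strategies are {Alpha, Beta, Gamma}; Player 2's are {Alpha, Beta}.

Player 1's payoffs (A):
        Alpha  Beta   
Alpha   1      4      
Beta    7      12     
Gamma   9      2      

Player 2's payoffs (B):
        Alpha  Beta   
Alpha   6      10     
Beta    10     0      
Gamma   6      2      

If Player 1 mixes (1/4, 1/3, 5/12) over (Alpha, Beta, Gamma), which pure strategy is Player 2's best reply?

Alpha

Compute Player 2's expected payoff from each pure strategy against the given mix.
Alpha: (1/4)·6 + (1/3)·10 + (5/12)·6 = 22/3
Beta: (1/4)·10 + (1/3)·0 + (5/12)·2 = 10/3
Highest expected payoff is 22/3, from Alpha.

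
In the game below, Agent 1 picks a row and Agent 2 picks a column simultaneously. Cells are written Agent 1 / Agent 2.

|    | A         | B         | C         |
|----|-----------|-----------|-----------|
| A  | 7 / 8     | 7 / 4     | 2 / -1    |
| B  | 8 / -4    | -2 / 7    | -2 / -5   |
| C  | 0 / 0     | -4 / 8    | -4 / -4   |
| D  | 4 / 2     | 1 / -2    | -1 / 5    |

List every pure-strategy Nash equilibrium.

None

Check mutual best responses: a cell is a NE iff neither player can gain by unilaterally deviating.
Agent 1's best responses — vs A: B (payoff 8); vs B: A (payoff 7); vs C: A (payoff 2).
Agent 2's best responses — vs A: A (payoff 8); vs B: B (payoff 7); vs C: B (payoff 8); vs D: C (payoff 5).
No cell has both players best-responding. For instance, Agent 1's best reply to A is B, but against B Agent 2 prefers B over A.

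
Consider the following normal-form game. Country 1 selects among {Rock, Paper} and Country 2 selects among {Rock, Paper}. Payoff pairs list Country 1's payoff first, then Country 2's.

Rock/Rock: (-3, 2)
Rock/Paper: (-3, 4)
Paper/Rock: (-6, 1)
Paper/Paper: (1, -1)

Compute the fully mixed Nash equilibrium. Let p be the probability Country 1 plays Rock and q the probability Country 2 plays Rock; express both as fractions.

p = 1/2, q = 4/7

Each player's mixing probability is pinned down by making the *other* player indifferent.
Country 2 indifferent between Rock and Paper: p·2 + (1−p)·1 = p·4 + (1−p)·(-1) ⟹ 1 + 1p = (-1) + 5p ⟹ p = 1/2.
Country 1 indifferent between Rock and Paper: q·(-3) + (1−q)·(-3) = q·(-6) + (1−q)·1 ⟹ (-3) + 0q = 1 + (-7)q ⟹ q = 4/7.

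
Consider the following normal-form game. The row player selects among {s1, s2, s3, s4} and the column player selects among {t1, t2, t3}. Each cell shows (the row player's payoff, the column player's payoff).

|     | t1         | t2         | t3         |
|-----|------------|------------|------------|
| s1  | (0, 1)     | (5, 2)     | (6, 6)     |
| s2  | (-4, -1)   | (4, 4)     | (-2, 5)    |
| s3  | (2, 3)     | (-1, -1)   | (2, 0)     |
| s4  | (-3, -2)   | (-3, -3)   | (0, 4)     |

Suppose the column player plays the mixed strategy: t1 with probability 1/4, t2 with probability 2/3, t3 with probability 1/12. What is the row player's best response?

s1

Compute the row player's expected payoff from each pure strategy against the given mix.
s1: (1/4)·0 + (2/3)·5 + (1/12)·6 = 23/6
s2: (1/4)·(-4) + (2/3)·4 + (1/12)·(-2) = 3/2
s3: (1/4)·2 + (2/3)·(-1) + (1/12)·2 = 0
s4: (1/4)·(-3) + (2/3)·(-3) + (1/12)·0 = -11/4
Highest expected payoff is 23/6, from s1.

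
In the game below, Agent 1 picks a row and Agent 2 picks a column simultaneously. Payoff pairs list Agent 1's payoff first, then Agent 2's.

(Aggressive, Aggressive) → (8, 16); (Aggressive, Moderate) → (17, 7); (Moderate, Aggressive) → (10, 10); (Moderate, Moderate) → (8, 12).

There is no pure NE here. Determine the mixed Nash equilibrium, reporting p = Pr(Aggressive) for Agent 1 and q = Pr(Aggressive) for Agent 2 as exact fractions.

In a mixed NE each player is indifferent between their pure strategies, so the opponent's mix sets the indifference.
Agent 2 indifferent between Aggressive and Moderate: p·16 + (1−p)·10 = p·7 + (1−p)·12 ⟹ 10 + 6p = 12 + (-5)p ⟹ p = 2/11.
Agent 1 indifferent between Aggressive and Moderate: q·8 + (1−q)·17 = q·10 + (1−q)·8 ⟹ 17 + (-9)q = 8 + 2q ⟹ q = 9/11.

p = 2/11, q = 9/11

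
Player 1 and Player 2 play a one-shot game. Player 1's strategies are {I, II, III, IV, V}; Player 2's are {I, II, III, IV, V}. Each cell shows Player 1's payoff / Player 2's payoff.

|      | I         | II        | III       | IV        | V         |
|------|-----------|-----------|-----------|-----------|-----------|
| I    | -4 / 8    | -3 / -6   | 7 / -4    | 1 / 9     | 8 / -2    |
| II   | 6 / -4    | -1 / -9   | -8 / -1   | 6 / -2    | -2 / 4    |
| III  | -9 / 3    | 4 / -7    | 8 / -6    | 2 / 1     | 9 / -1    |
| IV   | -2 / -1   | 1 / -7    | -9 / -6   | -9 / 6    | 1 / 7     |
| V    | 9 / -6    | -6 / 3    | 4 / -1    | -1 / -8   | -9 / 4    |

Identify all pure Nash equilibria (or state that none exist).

None

Check mutual best responses: a cell is a NE iff neither player can gain by unilaterally deviating.
Player 1's best responses — vs I: V (payoff 9); vs II: III (payoff 4); vs III: III (payoff 8); vs IV: II (payoff 6); vs V: III (payoff 9).
Player 2's best responses — vs I: IV (payoff 9); vs II: V (payoff 4); vs III: I (payoff 3); vs IV: V (payoff 7); vs V: V (payoff 4).
No cell has both players best-responding. For instance, Player 1's best reply to II is III, but against III Player 2 prefers I over II.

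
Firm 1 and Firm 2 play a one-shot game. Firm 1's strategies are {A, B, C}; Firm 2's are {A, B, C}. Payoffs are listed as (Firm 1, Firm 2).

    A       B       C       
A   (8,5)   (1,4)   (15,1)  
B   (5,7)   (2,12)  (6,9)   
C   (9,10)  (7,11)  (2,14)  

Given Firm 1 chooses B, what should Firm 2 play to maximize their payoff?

B

With Firm 1 fixed at B, Firm 2's payoffs are: A → 7, B → 12, C → 9.
The maximum is 12, achieved by B.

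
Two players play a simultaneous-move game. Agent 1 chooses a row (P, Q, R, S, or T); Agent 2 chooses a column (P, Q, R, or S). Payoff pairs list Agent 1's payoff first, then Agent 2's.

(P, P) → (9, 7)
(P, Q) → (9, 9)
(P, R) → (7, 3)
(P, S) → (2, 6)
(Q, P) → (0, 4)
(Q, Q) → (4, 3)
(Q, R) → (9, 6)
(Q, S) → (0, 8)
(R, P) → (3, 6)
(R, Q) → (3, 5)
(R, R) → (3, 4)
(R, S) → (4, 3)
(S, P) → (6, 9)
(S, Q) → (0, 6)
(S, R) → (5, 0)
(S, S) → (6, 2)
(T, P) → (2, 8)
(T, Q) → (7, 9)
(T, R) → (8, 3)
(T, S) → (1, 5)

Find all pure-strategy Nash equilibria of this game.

A profile is a Nash equilibrium when each player is best-responding to the other.
Agent 1's best responses — vs P: P (payoff 9); vs Q: P (payoff 9); vs R: Q (payoff 9); vs S: S (payoff 6).
Agent 2's best responses — vs P: Q (payoff 9); vs Q: S (payoff 8); vs R: P (payoff 6); vs S: P (payoff 9); vs T: Q (payoff 9).
The only mutual best response is (P, Q); neither player gains by switching there.

(P, Q)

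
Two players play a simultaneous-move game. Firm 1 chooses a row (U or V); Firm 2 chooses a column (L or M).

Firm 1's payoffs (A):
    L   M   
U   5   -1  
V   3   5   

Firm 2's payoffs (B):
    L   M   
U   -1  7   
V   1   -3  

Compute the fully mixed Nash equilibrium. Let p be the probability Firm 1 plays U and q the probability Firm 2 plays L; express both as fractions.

p = 1/3, q = 3/4

In a mixed NE each player is indifferent between their pure strategies, so the opponent's mix sets the indifference.
Firm 2 indifferent between L and M: p·(-1) + (1−p)·1 = p·7 + (1−p)·(-3) ⟹ 1 + (-2)p = (-3) + 10p ⟹ p = 1/3.
Firm 1 indifferent between U and V: q·5 + (1−q)·(-1) = q·3 + (1−q)·5 ⟹ (-1) + 6q = 5 + (-2)q ⟹ q = 3/4.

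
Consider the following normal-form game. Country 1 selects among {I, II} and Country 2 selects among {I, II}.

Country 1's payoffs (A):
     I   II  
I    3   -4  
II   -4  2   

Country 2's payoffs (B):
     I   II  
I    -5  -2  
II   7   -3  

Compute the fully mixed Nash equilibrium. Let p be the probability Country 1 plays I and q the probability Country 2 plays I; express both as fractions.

In a mixed NE each player is indifferent between their pure strategies, so the opponent's mix sets the indifference.
Country 2 indifferent between I and II: p·(-5) + (1−p)·7 = p·(-2) + (1−p)·(-3) ⟹ 7 + (-12)p = (-3) + 1p ⟹ p = 10/13.
Country 1 indifferent between I and II: q·3 + (1−q)·(-4) = q·(-4) + (1−q)·2 ⟹ (-4) + 7q = 2 + (-6)q ⟹ q = 6/13.

p = 10/13, q = 6/13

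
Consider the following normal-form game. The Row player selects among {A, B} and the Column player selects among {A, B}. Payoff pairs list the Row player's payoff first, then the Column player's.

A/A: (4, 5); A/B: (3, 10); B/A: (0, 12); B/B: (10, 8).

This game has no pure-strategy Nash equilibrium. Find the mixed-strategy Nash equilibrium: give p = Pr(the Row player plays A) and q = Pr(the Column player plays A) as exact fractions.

p = 4/9, q = 7/11

Each player's mixing probability is pinned down by making the *other* player indifferent.
The Column player indifferent between A and B: p·5 + (1−p)·12 = p·10 + (1−p)·8 ⟹ 12 + (-7)p = 8 + 2p ⟹ p = 4/9.
The Row player indifferent between A and B: q·4 + (1−q)·3 = q·0 + (1−q)·10 ⟹ 3 + 1q = 10 + (-10)q ⟹ q = 7/11.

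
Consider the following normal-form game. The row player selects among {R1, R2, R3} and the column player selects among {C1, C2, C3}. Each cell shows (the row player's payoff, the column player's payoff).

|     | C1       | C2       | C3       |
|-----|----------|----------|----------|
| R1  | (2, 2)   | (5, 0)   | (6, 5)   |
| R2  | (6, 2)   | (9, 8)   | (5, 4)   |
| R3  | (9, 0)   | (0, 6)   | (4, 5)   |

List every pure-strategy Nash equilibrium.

A profile is a Nash equilibrium when each player is best-responding to the other.
The row player's best responses — vs C1: R3 (payoff 9); vs C2: R2 (payoff 9); vs C3: R1 (payoff 6).
The column player's best responses — vs R1: C3 (payoff 5); vs R2: C2 (payoff 8); vs R3: C2 (payoff 6).
Mutual best responses occur at (R1, C3) and (R2, C2); at each, neither player gains by switching.

(R1, C3) and (R2, C2)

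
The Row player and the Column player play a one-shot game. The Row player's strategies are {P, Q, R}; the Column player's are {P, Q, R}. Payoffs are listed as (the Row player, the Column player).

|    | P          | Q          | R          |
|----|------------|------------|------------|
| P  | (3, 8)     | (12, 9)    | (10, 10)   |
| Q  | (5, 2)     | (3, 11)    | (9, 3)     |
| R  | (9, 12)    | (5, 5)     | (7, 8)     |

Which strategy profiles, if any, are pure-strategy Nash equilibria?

Check mutual best responses: a cell is a NE iff neither player can gain by unilaterally deviating.
The Row player's best responses — vs P: R (payoff 9); vs Q: P (payoff 12); vs R: P (payoff 10).
The Column player's best responses — vs P: R (payoff 10); vs Q: Q (payoff 11); vs R: P (payoff 12).
Mutual best responses occur at (P, R) and (R, P); at each, neither player gains by switching.

(P, R) and (R, P)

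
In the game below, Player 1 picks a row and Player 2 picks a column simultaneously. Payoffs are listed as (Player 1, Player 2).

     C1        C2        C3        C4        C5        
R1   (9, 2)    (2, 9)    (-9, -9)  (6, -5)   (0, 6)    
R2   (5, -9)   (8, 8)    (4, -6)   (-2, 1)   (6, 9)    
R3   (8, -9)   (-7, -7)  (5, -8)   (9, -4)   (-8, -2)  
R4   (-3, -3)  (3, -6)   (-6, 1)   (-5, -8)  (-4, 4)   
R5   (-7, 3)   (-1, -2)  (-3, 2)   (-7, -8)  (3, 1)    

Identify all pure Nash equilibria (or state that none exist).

Check mutual best responses: a cell is a NE iff neither player can gain by unilaterally deviating.
Player 1's best responses — vs C1: R1 (payoff 9); vs C2: R2 (payoff 8); vs C3: R3 (payoff 5); vs C4: R3 (payoff 9); vs C5: R2 (payoff 6).
Player 2's best responses — vs R1: C2 (payoff 9); vs R2: C5 (payoff 9); vs R3: C5 (payoff -2); vs R4: C5 (payoff 4); vs R5: C1 (payoff 3).
The only mutual best response is (R2, C5); neither player gains by switching there.

(R2, C5)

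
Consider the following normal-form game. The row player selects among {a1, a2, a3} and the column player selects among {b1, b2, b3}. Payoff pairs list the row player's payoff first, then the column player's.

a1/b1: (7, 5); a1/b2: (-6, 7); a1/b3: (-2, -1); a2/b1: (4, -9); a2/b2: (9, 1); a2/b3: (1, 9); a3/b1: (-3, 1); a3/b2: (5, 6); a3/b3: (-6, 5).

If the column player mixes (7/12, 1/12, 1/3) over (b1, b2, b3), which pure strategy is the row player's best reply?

The row player's best reply maximizes expected payoff against the mix.
a1: (7/12)·7 + (1/12)·(-6) + (1/3)·(-2) = 35/12
a2: (7/12)·4 + (1/12)·9 + (1/3)·1 = 41/12
a3: (7/12)·(-3) + (1/12)·5 + (1/3)·(-6) = -10/3
Highest expected payoff is 41/12, from a2.

a2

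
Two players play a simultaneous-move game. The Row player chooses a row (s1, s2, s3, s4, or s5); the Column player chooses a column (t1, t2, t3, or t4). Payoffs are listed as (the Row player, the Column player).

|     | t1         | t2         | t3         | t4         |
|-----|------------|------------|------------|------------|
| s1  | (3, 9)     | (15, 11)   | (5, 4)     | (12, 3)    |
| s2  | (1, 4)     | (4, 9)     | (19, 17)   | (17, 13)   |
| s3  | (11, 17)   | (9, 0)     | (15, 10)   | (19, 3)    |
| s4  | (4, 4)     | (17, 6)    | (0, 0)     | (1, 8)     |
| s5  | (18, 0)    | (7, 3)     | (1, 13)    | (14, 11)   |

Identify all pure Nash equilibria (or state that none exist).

(s2, t3)

A profile is a Nash equilibrium when each player is best-responding to the other.
The Row player's best responses — vs t1: s5 (payoff 18); vs t2: s4 (payoff 17); vs t3: s2 (payoff 19); vs t4: s3 (payoff 19).
The Column player's best responses — vs s1: t2 (payoff 11); vs s2: t3 (payoff 17); vs s3: t1 (payoff 17); vs s4: t4 (payoff 8); vs s5: t3 (payoff 13).
The only mutual best response is (s2, t3); neither player gains by switching there.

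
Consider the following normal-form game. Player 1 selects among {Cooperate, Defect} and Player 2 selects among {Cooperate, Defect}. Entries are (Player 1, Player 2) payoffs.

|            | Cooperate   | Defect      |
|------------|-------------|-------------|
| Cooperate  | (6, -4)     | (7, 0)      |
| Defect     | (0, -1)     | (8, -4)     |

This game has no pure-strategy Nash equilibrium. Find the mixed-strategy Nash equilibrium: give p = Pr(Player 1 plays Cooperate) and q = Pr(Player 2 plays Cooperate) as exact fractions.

Each player's mixing probability is pinned down by making the *other* player indifferent.
Player 2 indifferent between Cooperate and Defect: p·(-4) + (1−p)·(-1) = p·0 + (1−p)·(-4) ⟹ (-1) + (-3)p = (-4) + 4p ⟹ p = 3/7.
Player 1 indifferent between Cooperate and Defect: q·6 + (1−q)·7 = q·0 + (1−q)·8 ⟹ 7 + (-1)q = 8 + (-8)q ⟹ q = 1/7.

p = 3/7, q = 1/7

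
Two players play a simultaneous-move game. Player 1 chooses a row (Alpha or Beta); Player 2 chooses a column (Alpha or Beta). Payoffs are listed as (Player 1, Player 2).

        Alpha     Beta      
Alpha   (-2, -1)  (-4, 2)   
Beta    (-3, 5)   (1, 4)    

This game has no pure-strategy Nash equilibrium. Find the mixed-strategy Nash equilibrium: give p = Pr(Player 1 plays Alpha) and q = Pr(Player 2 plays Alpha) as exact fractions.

p = 1/4, q = 5/6

In a mixed NE each player is indifferent between their pure strategies, so the opponent's mix sets the indifference.
Player 2 indifferent between Alpha and Beta: p·(-1) + (1−p)·5 = p·2 + (1−p)·4 ⟹ 5 + (-6)p = 4 + (-2)p ⟹ p = 1/4.
Player 1 indifferent between Alpha and Beta: q·(-2) + (1−q)·(-4) = q·(-3) + (1−q)·1 ⟹ (-4) + 2q = 1 + (-4)q ⟹ q = 5/6.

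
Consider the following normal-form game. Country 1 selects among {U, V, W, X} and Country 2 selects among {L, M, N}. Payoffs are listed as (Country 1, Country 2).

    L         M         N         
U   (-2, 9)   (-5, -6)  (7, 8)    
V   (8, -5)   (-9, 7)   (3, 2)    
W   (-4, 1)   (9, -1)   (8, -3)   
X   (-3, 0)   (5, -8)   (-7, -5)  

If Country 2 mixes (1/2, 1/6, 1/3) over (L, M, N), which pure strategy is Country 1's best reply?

V

Compute Country 1's expected payoff from each pure strategy against the given mix.
U: (1/2)·(-2) + (1/6)·(-5) + (1/3)·7 = 1/2
V: (1/2)·8 + (1/6)·(-9) + (1/3)·3 = 7/2
W: (1/2)·(-4) + (1/6)·9 + (1/3)·8 = 13/6
X: (1/2)·(-3) + (1/6)·5 + (1/3)·(-7) = -3
Highest expected payoff is 7/2, from V.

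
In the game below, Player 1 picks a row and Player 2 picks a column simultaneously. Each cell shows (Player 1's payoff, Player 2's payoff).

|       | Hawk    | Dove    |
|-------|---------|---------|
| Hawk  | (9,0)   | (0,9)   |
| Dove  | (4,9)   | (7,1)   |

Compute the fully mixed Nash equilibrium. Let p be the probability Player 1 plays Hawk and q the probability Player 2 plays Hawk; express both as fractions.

p = 8/17, q = 7/12

Each player's mixing probability is pinned down by making the *other* player indifferent.
Player 2 indifferent between Hawk and Dove: p·0 + (1−p)·9 = p·9 + (1−p)·1 ⟹ 9 + (-9)p = 1 + 8p ⟹ p = 8/17.
Player 1 indifferent between Hawk and Dove: q·9 + (1−q)·0 = q·4 + (1−q)·7 ⟹ 0 + 9q = 7 + (-3)q ⟹ q = 7/12.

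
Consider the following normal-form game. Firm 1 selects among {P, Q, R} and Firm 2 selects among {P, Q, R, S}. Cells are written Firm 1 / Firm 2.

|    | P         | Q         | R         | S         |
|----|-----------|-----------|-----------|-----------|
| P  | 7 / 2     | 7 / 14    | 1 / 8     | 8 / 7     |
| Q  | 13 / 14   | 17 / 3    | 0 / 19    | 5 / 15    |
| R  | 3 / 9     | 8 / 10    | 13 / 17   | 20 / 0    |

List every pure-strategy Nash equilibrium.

A profile is a Nash equilibrium when each player is best-responding to the other.
Firm 1's best responses — vs P: Q (payoff 13); vs Q: Q (payoff 17); vs R: R (payoff 13); vs S: R (payoff 20).
Firm 2's best responses — vs P: Q (payoff 14); vs Q: R (payoff 19); vs R: R (payoff 17).
The only mutual best response is (R, R); neither player gains by switching there.

(R, R)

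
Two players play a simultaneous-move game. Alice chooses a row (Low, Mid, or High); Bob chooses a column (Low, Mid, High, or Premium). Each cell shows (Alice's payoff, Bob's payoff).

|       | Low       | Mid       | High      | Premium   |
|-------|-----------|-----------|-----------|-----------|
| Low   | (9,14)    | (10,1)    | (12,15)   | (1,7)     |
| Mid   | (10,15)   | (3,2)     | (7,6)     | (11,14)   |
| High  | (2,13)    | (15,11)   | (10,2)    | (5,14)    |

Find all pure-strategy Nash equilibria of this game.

(Low, High) and (Mid, Low)

A profile is a Nash equilibrium when each player is best-responding to the other.
Alice's best responses — vs Low: Mid (payoff 10); vs Mid: High (payoff 15); vs High: Low (payoff 12); vs Premium: Mid (payoff 11).
Bob's best responses — vs Low: High (payoff 15); vs Mid: Low (payoff 15); vs High: Premium (payoff 14).
Mutual best responses occur at (Low, High) and (Mid, Low); at each, neither player gains by switching.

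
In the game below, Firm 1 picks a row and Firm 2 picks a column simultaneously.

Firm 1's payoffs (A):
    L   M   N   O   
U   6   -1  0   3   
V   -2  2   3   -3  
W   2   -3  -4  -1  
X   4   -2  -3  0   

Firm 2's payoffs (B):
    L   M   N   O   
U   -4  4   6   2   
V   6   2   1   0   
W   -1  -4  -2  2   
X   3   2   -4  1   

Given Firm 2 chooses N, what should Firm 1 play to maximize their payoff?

V

With Firm 2 fixed at N, Firm 1's payoffs are: U → 0, V → 3, W → -4, X → -3.
The maximum is 3, achieved by V.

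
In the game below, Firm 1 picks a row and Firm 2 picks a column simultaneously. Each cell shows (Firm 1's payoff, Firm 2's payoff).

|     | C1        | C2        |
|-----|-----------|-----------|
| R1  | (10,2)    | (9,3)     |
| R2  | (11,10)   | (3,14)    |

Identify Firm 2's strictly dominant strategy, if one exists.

Check whether one of Firm 2's strategies beats all alternatives regardless of what the opponent does.
C2 strictly dominates: vs R1: 3 > 2; vs R2: 14 > 10.

C2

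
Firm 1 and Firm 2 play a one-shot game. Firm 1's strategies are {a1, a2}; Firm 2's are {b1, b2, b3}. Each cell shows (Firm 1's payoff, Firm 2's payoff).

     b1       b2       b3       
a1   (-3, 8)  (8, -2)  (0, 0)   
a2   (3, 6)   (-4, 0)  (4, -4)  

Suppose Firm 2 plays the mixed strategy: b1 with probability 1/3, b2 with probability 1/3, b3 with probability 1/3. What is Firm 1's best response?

a1

Firm 1's best reply maximizes expected payoff against the mix.
a1: (1/3)·(-3) + (1/3)·8 + (1/3)·0 = 5/3
a2: (1/3)·3 + (1/3)·(-4) + (1/3)·4 = 1
Highest expected payoff is 5/3, from a1.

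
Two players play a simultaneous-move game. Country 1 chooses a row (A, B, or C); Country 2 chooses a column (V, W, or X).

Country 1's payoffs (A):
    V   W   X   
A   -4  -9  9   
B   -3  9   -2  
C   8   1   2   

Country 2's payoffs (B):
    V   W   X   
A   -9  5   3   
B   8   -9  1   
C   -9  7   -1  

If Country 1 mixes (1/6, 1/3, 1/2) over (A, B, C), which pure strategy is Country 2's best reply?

Country 2's best reply maximizes expected payoff against the mix.
V: (1/6)·(-9) + (1/3)·8 + (1/2)·(-9) = -10/3
W: (1/6)·5 + (1/3)·(-9) + (1/2)·7 = 4/3
X: (1/6)·3 + (1/3)·1 + (1/2)·(-1) = 1/3
Highest expected payoff is 4/3, from W.

W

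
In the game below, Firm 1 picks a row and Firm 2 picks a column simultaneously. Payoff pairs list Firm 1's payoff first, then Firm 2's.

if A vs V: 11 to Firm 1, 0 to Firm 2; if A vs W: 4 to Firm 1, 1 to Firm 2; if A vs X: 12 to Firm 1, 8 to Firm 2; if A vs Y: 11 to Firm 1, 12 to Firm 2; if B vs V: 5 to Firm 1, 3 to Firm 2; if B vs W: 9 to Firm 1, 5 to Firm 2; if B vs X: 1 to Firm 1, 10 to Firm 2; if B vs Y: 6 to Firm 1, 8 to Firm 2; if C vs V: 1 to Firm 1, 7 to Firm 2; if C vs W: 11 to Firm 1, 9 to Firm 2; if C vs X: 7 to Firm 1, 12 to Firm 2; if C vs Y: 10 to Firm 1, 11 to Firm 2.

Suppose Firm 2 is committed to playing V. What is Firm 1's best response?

With Firm 2 fixed at V, Firm 1's payoffs are: A → 11, B → 5, C → 1.
The maximum is 11, achieved by A.

A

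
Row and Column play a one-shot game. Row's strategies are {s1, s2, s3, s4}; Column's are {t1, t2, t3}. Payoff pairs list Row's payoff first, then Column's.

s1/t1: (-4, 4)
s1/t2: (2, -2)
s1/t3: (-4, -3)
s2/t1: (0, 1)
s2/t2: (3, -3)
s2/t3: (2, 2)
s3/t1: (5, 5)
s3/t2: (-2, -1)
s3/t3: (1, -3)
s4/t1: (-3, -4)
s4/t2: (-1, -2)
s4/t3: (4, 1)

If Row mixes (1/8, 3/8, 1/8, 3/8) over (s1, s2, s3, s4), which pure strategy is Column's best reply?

Compute Column's expected payoff from each pure strategy against the given mix.
t1: (1/8)·4 + (3/8)·1 + (1/8)·5 + (3/8)·(-4) = 0
t2: (1/8)·(-2) + (3/8)·(-3) + (1/8)·(-1) + (3/8)·(-2) = -9/4
t3: (1/8)·(-3) + (3/8)·2 + (1/8)·(-3) + (3/8)·1 = 3/8
Highest expected payoff is 3/8, from t3.

t3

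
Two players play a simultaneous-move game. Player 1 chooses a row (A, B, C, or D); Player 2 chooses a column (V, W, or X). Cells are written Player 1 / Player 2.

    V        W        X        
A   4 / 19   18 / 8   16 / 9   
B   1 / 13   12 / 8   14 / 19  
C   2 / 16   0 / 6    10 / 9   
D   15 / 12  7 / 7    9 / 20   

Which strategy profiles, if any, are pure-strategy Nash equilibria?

There is no pure-strategy Nash equilibrium

A profile is a Nash equilibrium when each player is best-responding to the other.
Player 1's best responses — vs V: D (payoff 15); vs W: A (payoff 18); vs X: A (payoff 16).
Player 2's best responses — vs A: V (payoff 19); vs B: X (payoff 19); vs C: V (payoff 16); vs D: X (payoff 20).
No cell has both players best-responding. For instance, Player 1's best reply to V is D, but against D Player 2 prefers X over V.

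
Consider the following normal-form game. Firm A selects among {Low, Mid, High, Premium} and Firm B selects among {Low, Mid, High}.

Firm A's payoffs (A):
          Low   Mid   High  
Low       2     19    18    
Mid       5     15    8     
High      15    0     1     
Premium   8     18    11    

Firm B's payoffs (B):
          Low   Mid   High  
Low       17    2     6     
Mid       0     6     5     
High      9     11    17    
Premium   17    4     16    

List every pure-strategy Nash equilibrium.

No pure-strategy Nash equilibrium

Check mutual best responses: a cell is a NE iff neither player can gain by unilaterally deviating.
Firm A's best responses — vs Low: High (payoff 15); vs Mid: Low (payoff 19); vs High: Low (payoff 18).
Firm B's best responses — vs Low: Low (payoff 17); vs Mid: Mid (payoff 6); vs High: High (payoff 17); vs Premium: Low (payoff 17).
No cell has both players best-responding. For instance, Firm A's best reply to Mid is Low, but against Low Firm B prefers Low over Mid.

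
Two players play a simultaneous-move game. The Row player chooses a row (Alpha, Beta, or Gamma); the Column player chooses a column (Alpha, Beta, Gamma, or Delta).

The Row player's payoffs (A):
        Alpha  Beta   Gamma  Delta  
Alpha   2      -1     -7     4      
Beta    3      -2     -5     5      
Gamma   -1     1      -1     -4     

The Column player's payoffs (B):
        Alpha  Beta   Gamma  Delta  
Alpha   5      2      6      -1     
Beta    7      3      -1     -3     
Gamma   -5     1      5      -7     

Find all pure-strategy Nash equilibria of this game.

A profile is a Nash equilibrium when each player is best-responding to the other.
The Row player's best responses — vs Alpha: Beta (payoff 3); vs Beta: Gamma (payoff 1); vs Gamma: Gamma (payoff -1); vs Delta: Beta (payoff 5).
The Column player's best responses — vs Alpha: Gamma (payoff 6); vs Beta: Alpha (payoff 7); vs Gamma: Gamma (payoff 5).
Mutual best responses occur at (Beta, Alpha) and (Gamma, Gamma); at each, neither player gains by switching.

(Beta, Alpha) and (Gamma, Gamma)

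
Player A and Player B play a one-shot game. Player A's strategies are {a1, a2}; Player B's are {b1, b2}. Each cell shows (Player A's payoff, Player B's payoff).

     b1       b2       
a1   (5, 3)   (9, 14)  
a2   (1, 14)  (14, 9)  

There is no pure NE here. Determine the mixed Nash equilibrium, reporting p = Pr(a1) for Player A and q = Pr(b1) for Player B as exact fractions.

In a mixed NE each player is indifferent between their pure strategies, so the opponent's mix sets the indifference.
Player B indifferent between b1 and b2: p·3 + (1−p)·14 = p·14 + (1−p)·9 ⟹ 14 + (-11)p = 9 + 5p ⟹ p = 5/16.
Player A indifferent between a1 and a2: q·5 + (1−q)·9 = q·1 + (1−q)·14 ⟹ 9 + (-4)q = 14 + (-13)q ⟹ q = 5/9.

p = 5/16, q = 5/9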